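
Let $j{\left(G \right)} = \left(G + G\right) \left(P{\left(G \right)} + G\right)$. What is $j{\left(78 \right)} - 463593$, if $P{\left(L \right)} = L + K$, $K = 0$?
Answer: $-439257$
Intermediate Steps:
$P{\left(L \right)} = L$ ($P{\left(L \right)} = L + 0 = L$)
$j{\left(G \right)} = 4 G^{2}$ ($j{\left(G \right)} = \left(G + G\right) \left(G + G\right) = 2 G 2 G = 4 G^{2}$)
$j{\left(78 \right)} - 463593 = 4 \cdot 78^{2} - 463593 = 4 \cdot 6084 - 463593 = 24336 - 463593 = -439257$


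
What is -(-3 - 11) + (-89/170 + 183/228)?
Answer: 92243/6460 ≈ 14.279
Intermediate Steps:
-(-3 - 11) + (-89/170 + 183/228) = -(-14) + (-89*1/170 + 183*(1/228)) = -1*(-14) + (-89/170 + 61/76) = 14 + 1803/6460 = 92243/6460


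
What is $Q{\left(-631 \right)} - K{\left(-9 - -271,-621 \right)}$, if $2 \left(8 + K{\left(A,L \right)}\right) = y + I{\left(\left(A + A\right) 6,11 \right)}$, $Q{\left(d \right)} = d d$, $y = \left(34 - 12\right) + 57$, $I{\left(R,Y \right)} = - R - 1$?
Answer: $399702$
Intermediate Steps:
$I{\left(R,Y \right)} = -1 - R$
$y = 79$ ($y = 22 + 57 = 79$)
$Q{\left(d \right)} = d^{2}$
$K{\left(A,L \right)} = 31 - 6 A$ ($K{\left(A,L \right)} = -8 + \frac{79 - \left(1 + \left(A + A\right) 6\right)}{2} = -8 + \frac{79 - \left(1 + 2 A 6\right)}{2} = -8 + \frac{79 - \left(1 + 12 A\right)}{2} = -8 + \frac{78 - 12 A}{2} = -8 - \left(-39 + 6 A\right) = 31 - 6 A$)
$Q{\left(-631 \right)} - K{\left(-9 - -271,-621 \right)} = \left(-631\right)^{2} - \left(31 - 6 \left(-9 - -271\right)\right) = 398161 - \left(31 - 6 \left(-9 + 271\right)\right) = 398161 - \left(31 - 1572\right) = 398161 - -1541 = 398161 + 1541 = 399702$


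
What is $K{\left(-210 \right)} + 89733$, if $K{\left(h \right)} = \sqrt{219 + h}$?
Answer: $89736$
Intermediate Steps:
$K{\left(-210 \right)} + 89733 = \sqrt{219 - 210} + 89733 = \sqrt{9} + 89733 = 3 + 89733 = 89736$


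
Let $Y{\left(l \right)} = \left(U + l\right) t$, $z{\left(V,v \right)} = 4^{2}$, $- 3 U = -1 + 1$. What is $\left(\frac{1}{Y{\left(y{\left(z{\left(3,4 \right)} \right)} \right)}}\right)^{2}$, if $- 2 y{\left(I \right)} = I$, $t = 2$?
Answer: $\frac{1}{256} \approx 0.0039063$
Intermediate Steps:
$U = 0$ ($U = - \frac{-1 + 1}{3} = \left(- \frac{1}{3}\right) 0 = 0$)
$z{\left(V,v \right)} = 16$
$y{\left(I \right)} = - \frac{I}{2}$
$Y{\left(l \right)} = 2 l$ ($Y{\left(l \right)} = \left(0 + l\right) 2 = l 2 = 2 l$)
$\left(\frac{1}{Y{\left(y{\left(z{\left(3,4 \right)} \right)} \right)}}\right)^{2} = \left(\frac{1}{2 \left(\left(- \frac{1}{2}\right) 16\right)}\right)^{2} = \left(\frac{1}{2 \left(-8\right)}\right)^{2} = \left(\frac{1}{-16}\right)^{2} = \left(- \frac{1}{16}\right)^{2} = \frac{1}{256}$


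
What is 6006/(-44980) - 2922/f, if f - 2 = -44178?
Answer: -1287399/19106120 ≈ -0.067382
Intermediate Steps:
f = -44176 (f = 2 - 44178 = -44176)
6006/(-44980) - 2922/f = 6006/(-44980) - 2922/(-44176) = 6006*(-1/44980) - 2922*(-1/44176) = -231/1730 + 1461/22088 = -1287399/19106120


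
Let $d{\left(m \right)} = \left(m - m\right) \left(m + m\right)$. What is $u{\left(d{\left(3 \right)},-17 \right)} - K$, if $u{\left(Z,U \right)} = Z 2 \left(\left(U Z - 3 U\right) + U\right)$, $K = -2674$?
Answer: $2674$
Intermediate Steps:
$d{\left(m \right)} = 0$ ($d{\left(m \right)} = 0 \cdot 2 m = 0$)
$u{\left(Z,U \right)} = 2 Z \left(- 2 U + U Z\right)$ ($u{\left(Z,U \right)} = 2 Z \left(\left(- 3 U + U Z\right) + U\right) = 2 Z \left(- 2 U + U Z\right)$)
$u{\left(d{\left(3 \right)},-17 \right)} - K = 2 \left(-17\right) 0 \left(-2 + 0\right) - -2674 = 2 \left(-17\right) 0 \left(-2\right) + 2674 = 0 + 2674 = 2674$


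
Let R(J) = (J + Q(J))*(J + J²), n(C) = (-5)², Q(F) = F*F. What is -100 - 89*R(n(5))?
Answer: -37602600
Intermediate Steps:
Q(F) = F²
n(C) = 25
R(J) = (J + J²)² (R(J) = (J + J²)*(J + J²) = (J + J²)²)
-100 - 89*R(n(5)) = -100 - 89*25²*(1 + 25² + 2*25) = -100 - 55625*(1 + 625 + 50) = -100 - 55625*676 = -100 - 89*422500 = -100 - 37602500 = -37602600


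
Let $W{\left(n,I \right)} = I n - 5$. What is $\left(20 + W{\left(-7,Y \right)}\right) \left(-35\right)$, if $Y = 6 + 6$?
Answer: $2415$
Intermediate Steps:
$Y = 12$
$W{\left(n,I \right)} = -5 + I n$
$\left(20 + W{\left(-7,Y \right)}\right) \left(-35\right) = \left(20 + \left(-5 + 12 \left(-7\right)\right)\right) \left(-35\right) = \left(20 - 89\right) \left(-35\right) = \left(-69\right) \left(-35\right) = 2415$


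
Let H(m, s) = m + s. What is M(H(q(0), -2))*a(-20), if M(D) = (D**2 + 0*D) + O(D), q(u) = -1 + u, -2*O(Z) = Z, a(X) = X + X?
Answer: -420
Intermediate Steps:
a(X) = 2*X
O(Z) = -Z/2
M(D) = D**2 - D/2 (M(D) = (D**2 + 0*D) - D/2 = (D**2 + 0) - D/2 = D**2 - D/2)
M(H(q(0), -2))*a(-20) = (((-1 + 0) - 2)*(-1/2 + ((-1 + 0) - 2)))*(2*(-20)) = ((-1 - 2)*(-1/2 + (-1 - 2)))*(-40) = -3*(-1/2 - 3)*(-40) = -3*(-7/2)*(-40) = (21/2)*(-40) = -420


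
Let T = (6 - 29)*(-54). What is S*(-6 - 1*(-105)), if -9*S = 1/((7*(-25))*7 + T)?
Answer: -11/17 ≈ -0.64706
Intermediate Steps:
T = 1242 (T = -23*(-54) = 1242)
S = -1/153 (S = -1/(9*((7*(-25))*7 + 1242)) = -1/(9*(-175*7 + 1242)) = -1/(9*(-1225 + 1242)) = -1/9/17 = -1/9*1/17 = -1/153 ≈ -0.0065359)
S*(-6 - 1*(-105)) = -(-6 - 1*(-105))/153 = -(-6 + 105)/153 = -1/153*99 = -11/17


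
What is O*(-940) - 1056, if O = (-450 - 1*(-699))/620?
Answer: -44439/31 ≈ -1433.5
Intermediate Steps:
O = 249/620 (O = (-450 + 699)*(1/620) = 249*(1/620) = 249/620 ≈ 0.40161)
O*(-940) - 1056 = (249/620)*(-940) - 1056 = -11703/31 - 1056 = -44439/31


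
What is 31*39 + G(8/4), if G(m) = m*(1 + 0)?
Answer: 1211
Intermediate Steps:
G(m) = m (G(m) = m*1 = m)
31*39 + G(8/4) = 31*39 + 8/4 = 1209 + 8*(1/4) = 1209 + 2 = 1211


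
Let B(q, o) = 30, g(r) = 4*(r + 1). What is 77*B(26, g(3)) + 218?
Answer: 2528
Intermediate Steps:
g(r) = 4 + 4*r (g(r) = 4*(1 + r) = 4 + 4*r)
77*B(26, g(3)) + 218 = 77*30 + 218 = 2310 + 218 = 2528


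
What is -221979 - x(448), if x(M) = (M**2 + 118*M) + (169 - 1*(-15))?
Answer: -475731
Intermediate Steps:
x(M) = 184 + M**2 + 118*M (x(M) = (M**2 + 118*M) + (169 + 15) = (M**2 + 118*M) + 184 = 184 + M**2 + 118*M)
-221979 - x(448) = -221979 - (184 + 448**2 + 118*448) = -221979 - (184 + 200704 + 52864) = -221979 - 1*253752 = -221979 - 253752 = -475731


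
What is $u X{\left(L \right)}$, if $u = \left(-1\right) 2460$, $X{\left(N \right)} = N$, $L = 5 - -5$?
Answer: $-24600$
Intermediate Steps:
$L = 10$ ($L = 5 + 5 = 10$)
$u = -2460$
$u X{\left(L \right)} = \left(-2460\right) 10 = -24600$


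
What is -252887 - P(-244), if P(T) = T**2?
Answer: -312423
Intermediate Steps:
-252887 - P(-244) = -252887 - 1*(-244)**2 = -252887 - 1*59536 = -252887 - 59536 = -312423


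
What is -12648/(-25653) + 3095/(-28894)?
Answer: 5608927/14533682 ≈ 0.38593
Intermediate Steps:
-12648/(-25653) + 3095/(-28894) = -12648*(-1/25653) + 3095*(-1/28894) = 248/503 - 3095/28894 = 5608927/14533682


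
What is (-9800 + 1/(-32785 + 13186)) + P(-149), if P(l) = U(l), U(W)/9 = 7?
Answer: -190835464/19599 ≈ -9737.0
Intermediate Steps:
U(W) = 63 (U(W) = 9*7 = 63)
P(l) = 63
(-9800 + 1/(-32785 + 13186)) + P(-149) = (-9800 + 1/(-32785 + 13186)) + 63 = (-9800 + 1/(-19599)) + 63 = (-9800 - 1/19599) + 63 = -192070201/19599 + 63 = -190835464/19599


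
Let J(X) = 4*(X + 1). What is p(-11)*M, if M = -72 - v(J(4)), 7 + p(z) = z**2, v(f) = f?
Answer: -10488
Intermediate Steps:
J(X) = 4 + 4*X (J(X) = 4*(1 + X) = 4 + 4*X)
p(z) = -7 + z**2
M = -92 (M = -72 - (4 + 4*4) = -72 - (4 + 16) = -72 - 1*20 = -72 - 20 = -92)
p(-11)*M = (-7 + (-11)**2)*(-92) = (-7 + 121)*(-92) = 114*(-92) = -10488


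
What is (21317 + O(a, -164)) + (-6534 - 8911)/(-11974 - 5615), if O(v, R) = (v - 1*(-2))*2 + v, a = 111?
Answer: 380887651/17589 ≈ 21655.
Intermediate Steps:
O(v, R) = 4 + 3*v (O(v, R) = (v + 2)*2 + v = (2 + v)*2 + v = (4 + 2*v) + v = 4 + 3*v)
(21317 + O(a, -164)) + (-6534 - 8911)/(-11974 - 5615) = (21317 + (4 + 3*111)) + (-6534 - 8911)/(-11974 - 5615) = (21317 + (4 + 333)) - 15445/(-17589) = (21317 + 337) - 15445*(-1/17589) = 21654 + 15445/17589 = 380887651/17589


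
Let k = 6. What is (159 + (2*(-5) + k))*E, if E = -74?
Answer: -11470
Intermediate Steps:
(159 + (2*(-5) + k))*E = (159 + (2*(-5) + 6))*(-74) = (159 + (-10 + 6))*(-74) = (159 - 4)*(-74) = 155*(-74) = -11470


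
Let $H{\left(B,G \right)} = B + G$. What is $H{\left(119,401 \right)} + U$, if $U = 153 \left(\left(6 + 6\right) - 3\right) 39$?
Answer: $54223$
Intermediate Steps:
$U = 53703$ ($U = 153 \left(12 - 3\right) 39 = 153 \cdot 9 \cdot 39 = 153 \cdot 351 = 53703$)
$H{\left(119,401 \right)} + U = \left(119 + 401\right) + 53703 = 520 + 53703 = 54223$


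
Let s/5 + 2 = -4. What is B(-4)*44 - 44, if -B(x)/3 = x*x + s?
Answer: 1804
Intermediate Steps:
s = -30 (s = -10 + 5*(-4) = -10 - 20 = -30)
B(x) = 90 - 3*x² (B(x) = -3*(x*x - 30) = -3*(x² - 30) = -3*(-30 + x²) = 90 - 3*x²)
B(-4)*44 - 44 = (90 - 3*(-4)²)*44 - 44 = (90 - 3*16)*44 - 44 = (90 - 48)*44 - 44 = 42*44 - 44 = 1848 - 44 = 1804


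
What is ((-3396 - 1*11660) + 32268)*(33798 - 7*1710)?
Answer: 375703536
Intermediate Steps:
((-3396 - 1*11660) + 32268)*(33798 - 7*1710) = ((-3396 - 11660) + 32268)*(33798 - 11970) = (-15056 + 32268)*21828 = 17212*21828 = 375703536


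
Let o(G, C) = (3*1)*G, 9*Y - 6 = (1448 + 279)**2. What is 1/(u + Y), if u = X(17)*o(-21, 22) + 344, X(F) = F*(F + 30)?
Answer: 9/2532598 ≈ 3.5537e-6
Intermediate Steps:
X(F) = F*(30 + F)
Y = 2982535/9 (Y = 2/3 + (1448 + 279)**2/9 = 2/3 + (1/9)*1727**2 = 2/3 + (1/9)*2982529 = 2/3 + 2982529/9 = 2982535/9 ≈ 3.3139e+5)
o(G, C) = 3*G
u = -49993 (u = (17*(30 + 17))*(3*(-21)) + 344 = (17*47)*(-63) + 344 = 799*(-63) + 344 = -50337 + 344 = -49993)
1/(u + Y) = 1/(-49993 + 2982535/9) = 1/(2532598/9) = 9/2532598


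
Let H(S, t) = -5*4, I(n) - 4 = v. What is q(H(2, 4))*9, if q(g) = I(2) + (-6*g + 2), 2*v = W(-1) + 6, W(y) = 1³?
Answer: 2331/2 ≈ 1165.5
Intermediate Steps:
W(y) = 1
v = 7/2 (v = (1 + 6)/2 = (½)*7 = 7/2 ≈ 3.5000)
I(n) = 15/2 (I(n) = 4 + 7/2 = 15/2)
H(S, t) = -20
q(g) = 19/2 - 6*g (q(g) = 15/2 + (-6*g + 2) = 15/2 + (2 - 6*g) = 19/2 - 6*g)
q(H(2, 4))*9 = (19/2 - 6*(-20))*9 = (19/2 + 120)*9 = (259/2)*9 = 2331/2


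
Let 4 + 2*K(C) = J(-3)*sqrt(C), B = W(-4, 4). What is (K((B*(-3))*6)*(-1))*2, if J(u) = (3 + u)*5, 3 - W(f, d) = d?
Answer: 4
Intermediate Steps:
W(f, d) = 3 - d
J(u) = 15 + 5*u
B = -1 (B = 3 - 1*4 = 3 - 4 = -1)
K(C) = -2 (K(C) = -2 + ((15 + 5*(-3))*sqrt(C))/2 = -2 + ((15 - 15)*sqrt(C))/2 = -2 + (0*sqrt(C))/2 = -2 + (1/2)*0 = -2 + 0 = -2)
(K((B*(-3))*6)*(-1))*2 = -2*(-1)*2 = 2*2 = 4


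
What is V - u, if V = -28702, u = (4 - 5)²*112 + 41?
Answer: -28855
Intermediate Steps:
u = 153 (u = (-1)²*112 + 41 = 1*112 + 41 = 112 + 41 = 153)
V - u = -28702 - 1*153 = -28702 - 153 = -28855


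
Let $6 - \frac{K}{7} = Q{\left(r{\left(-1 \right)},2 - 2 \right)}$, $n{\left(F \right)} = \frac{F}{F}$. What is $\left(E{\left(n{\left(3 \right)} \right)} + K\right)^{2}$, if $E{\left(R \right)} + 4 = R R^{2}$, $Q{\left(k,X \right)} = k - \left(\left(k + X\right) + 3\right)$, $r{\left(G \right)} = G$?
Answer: $3600$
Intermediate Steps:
$n{\left(F \right)} = 1$
$Q{\left(k,X \right)} = -3 - X$ ($Q{\left(k,X \right)} = k - \left(\left(X + k\right) + 3\right) = k - \left(3 + X + k\right) = -3 - X$)
$E{\left(R \right)} = -4 + R^{3}$ ($E{\left(R \right)} = -4 + R R^{2} = -4 + R^{3}$)
$K = 63$ ($K = 42 - 7 \left(-3 - \left(2 - 2\right)\right) = 42 - 7 \left(-3 - 0\right) = 42 - 7 \left(-3 + 0\right) = 42 - -21 = 42 + 21 = 63$)
$\left(E{\left(n{\left(3 \right)} \right)} + K\right)^{2} = \left(\left(-4 + 1^{3}\right) + 63\right)^{2} = \left(\left(-4 + 1\right) + 63\right)^{2} = \left(-3 + 63\right)^{2} = 60^{2} = 3600$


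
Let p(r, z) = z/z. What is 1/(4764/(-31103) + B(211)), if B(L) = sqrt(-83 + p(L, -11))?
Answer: -74087346/39674608817 - 967396609*I*sqrt(82)/79349217634 ≈ -0.0018674 - 0.1104*I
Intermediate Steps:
p(r, z) = 1
B(L) = I*sqrt(82) (B(L) = sqrt(-83 + 1) = sqrt(-82) = I*sqrt(82))
1/(4764/(-31103) + B(211)) = 1/(4764/(-31103) + I*sqrt(82)) = 1/(4764*(-1/31103) + I*sqrt(82)) = 1/(-4764/31103 + I*sqrt(82))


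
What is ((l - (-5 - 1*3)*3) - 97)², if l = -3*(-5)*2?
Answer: 1849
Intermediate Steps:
l = 30 (l = 15*2 = 30)
((l - (-5 - 1*3)*3) - 97)² = ((30 - (-5 - 1*3)*3) - 97)² = ((30 - (-5 - 3)*3) - 97)² = ((30 - 1*(-8)*3) - 97)² = ((30 + 8*3) - 97)² = ((30 + 24) - 97)² = (54 - 97)² = (-43)² = 1849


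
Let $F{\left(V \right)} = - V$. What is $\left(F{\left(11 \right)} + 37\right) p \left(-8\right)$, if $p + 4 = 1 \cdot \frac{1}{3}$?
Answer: $\frac{2288}{3} \approx 762.67$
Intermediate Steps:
$p = - \frac{11}{3}$ ($p = -4 + 1 \cdot \frac{1}{3} = -4 + \frac{1}{3} = - \frac{11}{3} \approx -3.6667$)
$\left(F{\left(11 \right)} + 37\right) p \left(-8\right) = \left(\left(-1\right) 11 + 37\right) \left(\left(- \frac{11}{3}\right) \left(-8\right)\right) = \left(-11 + 37\right) \frac{88}{3} = 26 \cdot \frac{88}{3} = \frac{2288}{3}$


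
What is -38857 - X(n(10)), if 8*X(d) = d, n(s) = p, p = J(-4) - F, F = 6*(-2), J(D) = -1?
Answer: -310867/8 ≈ -38858.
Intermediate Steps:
F = -12
p = 11 (p = -1 - 1*(-12) = -1 + 12 = 11)
n(s) = 11
X(d) = d/8
-38857 - X(n(10)) = -38857 - 11/8 = -310867/8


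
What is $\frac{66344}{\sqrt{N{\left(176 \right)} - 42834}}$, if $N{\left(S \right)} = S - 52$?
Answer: $- \frac{33172 i \sqrt{42710}}{21355} \approx - 321.02 i$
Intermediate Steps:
$N{\left(S \right)} = -52 + S$ ($N{\left(S \right)} = S - 52 = -52 + S$)
$\frac{66344}{\sqrt{N{\left(176 \right)} - 42834}} = \frac{66344}{\sqrt{\left(-52 + 176\right) - 42834}} = \frac{66344}{\sqrt{124 - 42834}} = \frac{66344}{\sqrt{-42710}} = \frac{66344}{i \sqrt{42710}} = 66344 \left(- \frac{i \sqrt{42710}}{42710}\right) = - \frac{33172 i \sqrt{42710}}{21355}$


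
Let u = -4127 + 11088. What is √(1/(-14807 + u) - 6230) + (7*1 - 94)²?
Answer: 7569 + I*√383517038526/7846 ≈ 7569.0 + 78.93*I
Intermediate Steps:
u = 6961
√(1/(-14807 + u) - 6230) + (7*1 - 94)² = √(1/(-14807 + 6961) - 6230) + (7*1 - 94)² = √(1/(-7846) - 6230) + (7 - 94)² = √(-1/7846 - 6230) + (-87)² = √(-48880581/7846) + 7569 = I*√383517038526/7846 + 7569 = 7569 + I*√383517038526/7846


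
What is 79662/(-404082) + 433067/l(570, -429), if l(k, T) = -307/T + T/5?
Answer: -62562985301267/12291231582 ≈ -5090.0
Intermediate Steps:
l(k, T) = -307/T + T/5 (l(k, T) = -307/T + T*(⅕) = -307/T + T/5)
79662/(-404082) + 433067/l(570, -429) = 79662/(-404082) + 433067/(-307/(-429) + (⅕)*(-429)) = 79662*(-1/404082) + 433067/(-307*(-1/429) - 429/5) = -13277/67347 + 433067/(307/429 - 429/5) = -13277/67347 + 433067/(-182506/2145) = -13277/67347 + 433067*(-2145/182506) = -13277/67347 - 928928715/182506 = -62562985301267/12291231582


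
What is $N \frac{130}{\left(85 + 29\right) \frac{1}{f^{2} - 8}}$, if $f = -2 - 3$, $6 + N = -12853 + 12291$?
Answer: $- \frac{627640}{57} \approx -11011.0$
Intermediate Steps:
$N = -568$ ($N = -6 + \left(-12853 + 12291\right) = -6 - 562 = -568$)
$f = -5$ ($f = -2 - 3 = -5$)
$N \frac{130}{\left(85 + 29\right) \frac{1}{f^{2} - 8}} = - 568 \frac{130}{\left(85 + 29\right) \frac{1}{\left(-5\right)^{2} - 8}} = - 568 \frac{130}{114 \frac{1}{25 - 8}} = - 568 \frac{130}{114 \cdot \frac{1}{17}} = - 568 \frac{130}{\frac{114}{17}} = - 568 \cdot 130 \cdot \frac{17}{114} = \left(-568\right) \frac{1105}{57} = - \frac{627640}{57}$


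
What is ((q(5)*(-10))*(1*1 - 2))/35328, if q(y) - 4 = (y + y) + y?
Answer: 95/17664 ≈ 0.0053782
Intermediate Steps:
q(y) = 4 + 3*y (q(y) = 4 + ((y + y) + y) = 4 + (2*y + y) = 4 + 3*y)
((q(5)*(-10))*(1*1 - 2))/35328 = (((4 + 3*5)*(-10))*(1*1 - 2))/35328 = (((4 + 15)*(-10))*(1 - 2))*(1/35328) = ((19*(-10))*(-1))*(1/35328) = -190*(-1)*(1/35328) = 190*(1/35328) = 95/17664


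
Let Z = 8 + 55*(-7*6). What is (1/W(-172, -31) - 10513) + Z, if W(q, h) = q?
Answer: -2204181/172 ≈ -12815.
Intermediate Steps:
Z = -2302 (Z = 8 + 55*(-42) = 8 - 2310 = -2302)
(1/W(-172, -31) - 10513) + Z = (1/(-172) - 10513) - 2302 = (-1/172 - 10513) - 2302 = -1808237/172 - 2302 = -2204181/172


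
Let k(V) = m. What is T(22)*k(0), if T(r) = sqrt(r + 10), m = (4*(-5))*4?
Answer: -320*sqrt(2) ≈ -452.55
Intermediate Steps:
m = -80 (m = -20*4 = -80)
T(r) = sqrt(10 + r)
k(V) = -80
T(22)*k(0) = sqrt(10 + 22)*(-80) = sqrt(32)*(-80) = (4*sqrt(2))*(-80) = -320*sqrt(2)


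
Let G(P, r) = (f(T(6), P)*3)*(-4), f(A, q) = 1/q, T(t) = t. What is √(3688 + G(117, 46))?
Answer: 2*√1402323/39 ≈ 60.728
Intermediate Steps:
G(P, r) = -12/P (G(P, r) = (3/P)*(-4) = -12/P)
√(3688 + G(117, 46)) = √(3688 - 12/117) = √(3688 - 12*1/117) = √(3688 - 4/39) = √(143828/39) = 2*√1402323/39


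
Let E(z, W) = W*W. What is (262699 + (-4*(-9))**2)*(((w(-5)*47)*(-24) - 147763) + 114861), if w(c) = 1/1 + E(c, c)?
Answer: -16428408850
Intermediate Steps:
E(z, W) = W**2
w(c) = 1 + c**2 (w(c) = 1/1 + c**2 = 1 + c**2)
(262699 + (-4*(-9))**2)*(((w(-5)*47)*(-24) - 147763) + 114861) = (262699 + (-4*(-9))**2)*((((1 + (-5)**2)*47)*(-24) - 147763) + 114861) = (262699 + 36**2)*((((1 + 25)*47)*(-24) - 147763) + 114861) = (262699 + 1296)*(((26*47)*(-24) - 147763) + 114861) = 263995*((1222*(-24) - 147763) + 114861) = 263995*((-29328 - 147763) + 114861) = 263995*(-177091 + 114861) = 263995*(-62230) = -16428408850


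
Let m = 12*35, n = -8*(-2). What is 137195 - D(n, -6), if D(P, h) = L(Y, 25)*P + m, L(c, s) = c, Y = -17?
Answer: 137047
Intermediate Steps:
n = 16
m = 420
D(P, h) = 420 - 17*P (D(P, h) = -17*P + 420 = 420 - 17*P)
137195 - D(n, -6) = 137195 - (420 - 17*16) = 137195 - (420 - 272) = 137195 - 1*148 = 137195 - 148 = 137047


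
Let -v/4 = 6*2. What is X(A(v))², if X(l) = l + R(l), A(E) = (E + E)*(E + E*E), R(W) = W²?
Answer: 2200074071834787840000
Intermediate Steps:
v = -48 (v = -24*2 = -4*12 = -48)
A(E) = 2*E*(E + E²) (A(E) = (2*E)*(E + E²) = 2*E*(E + E²))
X(l) = l + l²
X(A(v))² = ((2*(-48)²*(1 - 48))*(1 + 2*(-48)²*(1 - 48)))² = ((2*2304*(-47))*(1 + 2*2304*(-47)))² = (-216576*(1 - 216576))² = (-216576*(-216575))² = 46904947200² = 2200074071834787840000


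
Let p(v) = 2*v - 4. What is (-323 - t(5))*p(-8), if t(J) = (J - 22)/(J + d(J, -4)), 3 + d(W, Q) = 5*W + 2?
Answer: 187000/29 ≈ 6448.3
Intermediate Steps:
d(W, Q) = -1 + 5*W (d(W, Q) = -3 + (5*W + 2) = -3 + (2 + 5*W) = -1 + 5*W)
t(J) = (-22 + J)/(-1 + 6*J) (t(J) = (J - 22)/(J + (-1 + 5*J)) = (-22 + J)/(-1 + 6*J))
p(v) = -4 + 2*v
(-323 - t(5))*p(-8) = (-323 - (-22 + 5)/(-1 + 6*5))*(-4 + 2*(-8)) = (-323 - (-17)/(-1 + 30))*(-4 - 16) = (-323 - (-17)/29)*(-20) = (-323 - 1*(-17/29))*(-20) = (-323 + 17/29)*(-20) = -9350/29*(-20) = 187000/29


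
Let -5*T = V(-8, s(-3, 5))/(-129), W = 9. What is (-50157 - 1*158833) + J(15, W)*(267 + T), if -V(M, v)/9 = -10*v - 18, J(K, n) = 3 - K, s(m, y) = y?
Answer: -45624158/215 ≈ -2.1221e+5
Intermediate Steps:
V(M, v) = 162 + 90*v (V(M, v) = -9*(-10*v - 18) = -9*(-18 - 10*v) = 162 + 90*v)
T = 204/215 (T = -(162 + 90*5)/(5*(-129)) = -(162 + 450)*(-1)/(5*129) = -612*(-1)/(5*129) = -⅕*(-204/43) = 204/215 ≈ 0.94884)
(-50157 - 1*158833) + J(15, W)*(267 + T) = (-50157 - 1*158833) + (3 - 1*15)*(267 + 204/215) = (-50157 - 158833) + (3 - 15)*(57609/215) = -208990 - 12*57609/215 = -208990 - 691308/215 = -45624158/215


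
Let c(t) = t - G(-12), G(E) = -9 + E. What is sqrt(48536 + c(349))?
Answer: 3*sqrt(5434) ≈ 221.15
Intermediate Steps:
c(t) = 21 + t (c(t) = t - (-9 - 12) = t - 1*(-21) = t + 21 = 21 + t)
sqrt(48536 + c(349)) = sqrt(48536 + (21 + 349)) = sqrt(48536 + 370) = sqrt(48906) = 3*sqrt(5434)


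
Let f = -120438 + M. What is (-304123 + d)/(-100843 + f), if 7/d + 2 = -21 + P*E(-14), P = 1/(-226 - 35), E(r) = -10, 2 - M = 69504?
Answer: 62848654/60091811 ≈ 1.0459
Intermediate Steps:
M = -69502 (M = 2 - 1*69504 = 2 - 69504 = -69502)
P = -1/261 (P = 1/(-261) = -1/261 ≈ -0.0038314)
f = -189940 (f = -120438 - 69502 = -189940)
d = -1827/5993 (d = 7/(-2 + (-21 - 1/261*(-10))) = 7/(-2 + (-21 + 10/261)) = 7/(-2 - 5471/261) = 7/(-5993/261) = 7*(-261/5993) = -1827/5993 ≈ -0.30486)
(-304123 + d)/(-100843 + f) = (-304123 - 1827/5993)/(-100843 - 189940) = -1822610966/5993/(-290783) = -1822610966/5993*(-1/290783) = 62848654/60091811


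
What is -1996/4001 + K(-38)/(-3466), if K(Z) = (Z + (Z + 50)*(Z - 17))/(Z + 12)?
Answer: -91332117/180277058 ≈ -0.50662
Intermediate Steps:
K(Z) = (Z + (-17 + Z)*(50 + Z))/(12 + Z) (K(Z) = (Z + (50 + Z)*(-17 + Z))/(12 + Z) = (Z + (-17 + Z)*(50 + Z))/(12 + Z))
-1996/4001 + K(-38)/(-3466) = -1996/4001 + ((-850 + (-38)² + 34*(-38))/(12 - 38))/(-3466) = -1996*1/4001 + ((-850 + 1444 - 1292)/(-26))*(-1/3466) = -1996/4001 - 1/26*(-698)*(-1/3466) = -1996/4001 + (349/13)*(-1/3466) = -1996/4001 - 349/45058 = -91332117/180277058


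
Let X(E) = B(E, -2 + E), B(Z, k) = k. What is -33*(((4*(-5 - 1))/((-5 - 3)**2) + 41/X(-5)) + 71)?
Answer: -119691/56 ≈ -2137.3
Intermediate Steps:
X(E) = -2 + E
-33*(((4*(-5 - 1))/((-5 - 3)**2) + 41/X(-5)) + 71) = -33*(((4*(-5 - 1))/((-5 - 3)**2) + 41/(-2 - 5)) + 71) = -33*(((4*(-6))/((-8)**2) + 41/(-7)) + 71) = -33*((-24/64 + 41*(-1/7)) + 71) = -33*((-24*1/64 - 41/7) + 71) = -33*((-3/8 - 41/7) + 71) = -33*(-349/56 + 71) = -33*3627/56 = -119691/56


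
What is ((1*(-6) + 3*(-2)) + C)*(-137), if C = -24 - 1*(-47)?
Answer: -1507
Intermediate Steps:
C = 23 (C = -24 + 47 = 23)
((1*(-6) + 3*(-2)) + C)*(-137) = ((1*(-6) + 3*(-2)) + 23)*(-137) = ((-6 - 6) + 23)*(-137) = (-12 + 23)*(-137) = 11*(-137) = -1507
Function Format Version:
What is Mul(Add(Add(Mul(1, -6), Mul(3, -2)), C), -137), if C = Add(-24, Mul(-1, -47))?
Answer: -1507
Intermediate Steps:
C = 23 (C = Add(-24, 47) = 23)
Mul(Add(Add(Mul(1, -6), Mul(3, -2)), C), -137) = Mul(Add(Add(Mul(1, -6), Mul(3, -2)), 23), -137) = Mul(Add(Add(-6, -6), 23), -137) = Mul(Add(-12, 23), -137) = Mul(11, -137) = -1507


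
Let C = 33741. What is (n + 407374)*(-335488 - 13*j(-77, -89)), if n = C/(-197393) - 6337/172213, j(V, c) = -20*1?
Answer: -28480227061861046352/208549943 ≈ -1.3656e+11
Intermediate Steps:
j(V, c) = -20
n = -43322198/208549943 (n = 33741/(-197393) - 6337/172213 = 33741*(-1/197393) - 6337*1/172213 = -207/1211 - 6337/172213 = -43322198/208549943 ≈ -0.20773)
(n + 407374)*(-335488 - 13*j(-77, -89)) = (-43322198/208549943 + 407374)*(-335488 - 13*(-20)) = 84957781157484*(-335488 + 260)/208549943 = (84957781157484/208549943)*(-335228) = -28480227061861046352/208549943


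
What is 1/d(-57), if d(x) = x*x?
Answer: 1/3249 ≈ 0.00030779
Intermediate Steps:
d(x) = x**2
1/d(-57) = 1/((-57)**2) = 1/3249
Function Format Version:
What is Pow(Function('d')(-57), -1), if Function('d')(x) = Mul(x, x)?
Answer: Rational(1, 3249) ≈ 0.00030779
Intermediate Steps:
Function('d')(x) = Pow(x, 2)
Pow(Function('d')(-57), -1) = Pow(Pow(-57, 2), -1) = Pow(3249, -1) = Rational(1, 3249)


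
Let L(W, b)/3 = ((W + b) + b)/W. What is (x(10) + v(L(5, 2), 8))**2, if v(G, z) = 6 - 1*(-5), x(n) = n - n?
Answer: 121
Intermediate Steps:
L(W, b) = 3*(W + 2*b)/W (L(W, b) = 3*(((W + b) + b)/W) = 3*((W + 2*b)/W) = 3*(W + 2*b)/W)
x(n) = 0
v(G, z) = 11 (v(G, z) = 6 + 5 = 11)
(x(10) + v(L(5, 2), 8))**2 = (0 + 11)**2 = 11**2 = 121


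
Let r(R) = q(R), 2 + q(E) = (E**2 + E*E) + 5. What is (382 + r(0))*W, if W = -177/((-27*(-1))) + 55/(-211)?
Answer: -4983440/1899 ≈ -2624.2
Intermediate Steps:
W = -12944/1899 (W = -177/27 + 55*(-1/211) = -177*1/27 - 55/211 = -59/9 - 55/211 = -12944/1899 ≈ -6.8162)
q(E) = 3 + 2*E**2 (q(E) = -2 + ((E**2 + E*E) + 5) = -2 + ((E**2 + E**2) + 5) = -2 + (2*E**2 + 5) = -2 + (5 + 2*E**2) = 3 + 2*E**2)
r(R) = 3 + 2*R**2
(382 + r(0))*W = (382 + (3 + 2*0**2))*(-12944/1899) = (382 + (3 + 2*0))*(-12944/1899) = (382 + (3 + 0))*(-12944/1899) = (382 + 3)*(-12944/1899) = 385*(-12944/1899) = -4983440/1899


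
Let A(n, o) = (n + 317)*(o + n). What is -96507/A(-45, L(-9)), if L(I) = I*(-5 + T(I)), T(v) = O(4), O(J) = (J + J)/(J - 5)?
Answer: -10723/2176 ≈ -4.9278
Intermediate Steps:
O(J) = 2*J/(-5 + J) (O(J) = (2*J)/(-5 + J) = 2*J/(-5 + J))
T(v) = -8 (T(v) = 2*4/(-5 + 4) = 2*4/(-1) = 2*4*(-1) = -8)
L(I) = -13*I (L(I) = I*(-5 - 8) = I*(-13) = -13*I)
A(n, o) = (317 + n)*(n + o)
-96507/A(-45, L(-9)) = -96507/((-45)² + 317*(-45) + 317*(-13*(-9)) - (-585)*(-9)) = -96507/(2025 - 14265 + 317*117 - 45*117) = -96507/(2025 - 14265 + 37089 - 5265) = -96507/19584 = -96507*1/19584 = -10723/2176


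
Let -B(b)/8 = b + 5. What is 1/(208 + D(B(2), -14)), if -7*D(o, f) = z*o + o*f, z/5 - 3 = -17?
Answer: -1/464 ≈ -0.0021552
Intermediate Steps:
z = -70 (z = 15 + 5*(-17) = 15 - 85 = -70)
B(b) = -40 - 8*b (B(b) = -8*(b + 5) = -8*(5 + b) = -40 - 8*b)
D(o, f) = 10*o - f*o/7 (D(o, f) = -(-70*o + o*f)/7 = -(-70*o + f*o)/7 = 10*o - f*o/7)
1/(208 + D(B(2), -14)) = 1/(208 + (-40 - 8*2)*(70 - 1*(-14))/7) = 1/(208 + (-40 - 16)*(70 + 14)/7) = 1/(208 + (⅐)*(-56)*84) = 1/(208 - 672) = 1/(-464) = -1/464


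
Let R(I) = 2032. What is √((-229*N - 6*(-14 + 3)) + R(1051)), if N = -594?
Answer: 2*√34531 ≈ 371.65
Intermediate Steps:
√((-229*N - 6*(-14 + 3)) + R(1051)) = √((-229*(-594) - 6*(-14 + 3)) + 2032) = √((136026 - 6*(-11)) + 2032) = √((136026 + 66) + 2032) = √(136092 + 2032) = √138124 = 2*√34531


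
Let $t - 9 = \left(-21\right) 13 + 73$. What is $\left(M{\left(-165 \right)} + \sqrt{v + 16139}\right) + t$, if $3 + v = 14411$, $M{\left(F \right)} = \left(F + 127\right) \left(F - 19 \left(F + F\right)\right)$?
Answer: $-232181 + \sqrt{30547} \approx -2.3201 \cdot 10^{5}$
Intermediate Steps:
$M{\left(F \right)} = - 37 F \left(127 + F\right)$ ($M{\left(F \right)} = \left(127 + F\right) \left(F - 19 \cdot 2 F\right) = \left(127 + F\right) \left(F - 38 F\right) = \left(127 + F\right) \left(- 37 F\right) = - 37 F \left(127 + F\right)$)
$v = 14408$ ($v = -3 + 14411 = 14408$)
$t = -191$ ($t = 9 + \left(\left(-21\right) 13 + 73\right) = 9 + \left(-273 + 73\right) = 9 - 200 = -191$)
$\left(M{\left(-165 \right)} + \sqrt{v + 16139}\right) + t = \left(\left(-37\right) \left(-165\right) \left(127 - 165\right) + \sqrt{14408 + 16139}\right) - 191 = \left(\left(-37\right) \left(-165\right) \left(-38\right) + \sqrt{30547}\right) - 191 = \left(-231990 + \sqrt{30547}\right) - 191 = -232181 + \sqrt{30547}$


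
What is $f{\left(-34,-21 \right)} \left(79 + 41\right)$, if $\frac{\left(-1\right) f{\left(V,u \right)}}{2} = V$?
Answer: $8160$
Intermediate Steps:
$f{\left(V,u \right)} = - 2 V$
$f{\left(-34,-21 \right)} \left(79 + 41\right) = \left(-2\right) \left(-34\right) \left(79 + 41\right) = 68 \cdot 120 = 8160$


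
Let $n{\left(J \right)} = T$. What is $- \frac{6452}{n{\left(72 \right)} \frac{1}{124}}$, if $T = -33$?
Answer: $\frac{800048}{33} \approx 24244.0$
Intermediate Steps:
$n{\left(J \right)} = -33$
$- \frac{6452}{n{\left(72 \right)} \frac{1}{124}} = - \frac{6452}{\left(-33\right) \frac{1}{124}} = - \frac{6452}{- \frac{33}{124}} = \left(-6452\right) \left(- \frac{124}{33}\right) = \frac{800048}{33}$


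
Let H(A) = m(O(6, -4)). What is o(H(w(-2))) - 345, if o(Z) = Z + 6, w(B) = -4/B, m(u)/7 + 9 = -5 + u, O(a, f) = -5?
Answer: -472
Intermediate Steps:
m(u) = -98 + 7*u (m(u) = -63 + 7*(-5 + u) = -63 + (-35 + 7*u) = -98 + 7*u)
w(B) = -4/B
H(A) = -133 (H(A) = -98 + 7*(-5) = -98 - 35 = -133)
o(Z) = 6 + Z
o(H(w(-2))) - 345 = (6 - 133) - 345 = -127 - 345 = -472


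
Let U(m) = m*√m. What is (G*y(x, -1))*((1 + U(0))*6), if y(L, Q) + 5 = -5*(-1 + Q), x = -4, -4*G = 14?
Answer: -105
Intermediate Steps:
G = -7/2 (G = -¼*14 = -7/2 ≈ -3.5000)
U(m) = m^(3/2)
y(L, Q) = -5*Q (y(L, Q) = -5 - 5*(-1 + Q) = -5 + (5 - 5*Q) = -5*Q)
(G*y(x, -1))*((1 + U(0))*6) = (-(-35)*(-1)/2)*((1 + 0^(3/2))*6) = (-7/2*5)*((1 + 0)*6) = -35*6/2 = -35/2*6 = -105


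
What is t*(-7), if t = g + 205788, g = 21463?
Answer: -1590757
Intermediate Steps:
t = 227251 (t = 21463 + 205788 = 227251)
t*(-7) = 227251*(-7) = -1590757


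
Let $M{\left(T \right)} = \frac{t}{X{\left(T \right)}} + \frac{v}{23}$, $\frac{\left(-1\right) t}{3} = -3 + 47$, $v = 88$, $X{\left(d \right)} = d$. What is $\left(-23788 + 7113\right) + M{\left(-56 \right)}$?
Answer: $- \frac{5367359}{322} \approx -16669.0$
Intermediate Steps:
$t = -132$ ($t = - 3 \left(-3 + 47\right) = \left(-3\right) 44 = -132$)
$M{\left(T \right)} = \frac{88}{23} - \frac{132}{T}$ ($M{\left(T \right)} = - \frac{132}{T} + \frac{88}{23} = \frac{88}{23} - \frac{132}{T}$)
$\left(-23788 + 7113\right) + M{\left(-56 \right)} = \left(-23788 + 7113\right) + \left(\frac{88}{23} - \frac{132}{-56}\right) = -16675 + \left(\frac{88}{23} - - \frac{33}{14}\right) = -16675 + \left(\frac{88}{23} + \frac{33}{14}\right) = -16675 + \frac{1991}{322} = - \frac{5367359}{322}$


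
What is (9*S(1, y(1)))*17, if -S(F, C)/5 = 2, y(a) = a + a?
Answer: -1530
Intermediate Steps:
y(a) = 2*a
S(F, C) = -10 (S(F, C) = -5*2 = -10)
(9*S(1, y(1)))*17 = (9*(-10))*17 = -90*17 = -1530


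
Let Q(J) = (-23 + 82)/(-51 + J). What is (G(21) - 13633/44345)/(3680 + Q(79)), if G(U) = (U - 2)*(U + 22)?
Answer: 144864928/653132165 ≈ 0.22180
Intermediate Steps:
Q(J) = 59/(-51 + J)
G(U) = (-2 + U)*(22 + U)
(G(21) - 13633/44345)/(3680 + Q(79)) = ((-44 + 21² + 20*21) - 13633/44345)/(3680 + 59/(-51 + 79)) = ((-44 + 441 + 420) - 13633*1/44345)/(3680 + 59/28) = (817 - 13633/44345)/(3680 + 59*(1/28)) = 36216232/(44345*(3680 + 59/28)) = 36216232/(44345*(103099/28)) = (36216232/44345)*(28/103099) = 144864928/653132165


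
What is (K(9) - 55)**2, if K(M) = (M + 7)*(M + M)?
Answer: 54289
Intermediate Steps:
K(M) = 2*M*(7 + M) (K(M) = (7 + M)*(2*M) = 2*M*(7 + M))
(K(9) - 55)**2 = (2*9*(7 + 9) - 55)**2 = (2*9*16 - 55)**2 = (288 - 55)**2 = 233**2 = 54289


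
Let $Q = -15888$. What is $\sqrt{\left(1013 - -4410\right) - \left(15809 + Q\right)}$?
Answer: $\sqrt{5502} \approx 74.175$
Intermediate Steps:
$\sqrt{\left(1013 - -4410\right) - \left(15809 + Q\right)} = \sqrt{\left(1013 - -4410\right) - -79} = \sqrt{\left(1013 + 4410\right) + \left(-15809 + 15888\right)} = \sqrt{5423 + 79} = \sqrt{5502}$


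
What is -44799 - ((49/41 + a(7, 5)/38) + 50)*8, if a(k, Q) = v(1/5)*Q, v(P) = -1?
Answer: -35216649/779 ≈ -45208.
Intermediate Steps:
a(k, Q) = -Q
-44799 - ((49/41 + a(7, 5)/38) + 50)*8 = -44799 - ((49/41 - 1*5/38) + 50)*8 = -44799 - ((49*(1/41) - 5*1/38) + 50)*8 = -44799 - ((49/41 - 5/38) + 50)*8 = -44799 - (1657/1558 + 50)*8 = -44799 - 79557*8/1558 = -44799 - 1*318228/779 = -44799 - 318228/779 = -35216649/779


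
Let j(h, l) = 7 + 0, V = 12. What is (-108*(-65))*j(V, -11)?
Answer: 49140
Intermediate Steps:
j(h, l) = 7
(-108*(-65))*j(V, -11) = -108*(-65)*7 = 7020*7 = 49140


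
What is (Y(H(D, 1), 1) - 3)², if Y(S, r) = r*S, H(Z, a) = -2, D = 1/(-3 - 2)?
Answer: 25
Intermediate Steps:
D = -⅕ (D = 1/(-5) = -⅕ ≈ -0.20000)
Y(S, r) = S*r
(Y(H(D, 1), 1) - 3)² = (-2*1 - 3)² = (-2 - 3)² = (-5)² = 25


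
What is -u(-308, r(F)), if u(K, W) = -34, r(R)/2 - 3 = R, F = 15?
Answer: 34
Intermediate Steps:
r(R) = 6 + 2*R
-u(-308, r(F)) = -1*(-34) = 34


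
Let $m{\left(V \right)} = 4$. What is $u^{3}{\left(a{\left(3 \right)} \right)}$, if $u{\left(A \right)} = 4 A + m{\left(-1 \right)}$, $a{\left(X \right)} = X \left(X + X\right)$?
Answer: $438976$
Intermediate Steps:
$a{\left(X \right)} = 2 X^{2}$ ($a{\left(X \right)} = X 2 X = 2 X^{2}$)
$u{\left(A \right)} = 4 + 4 A$ ($u{\left(A \right)} = 4 A + 4 = 4 + 4 A$)
$u^{3}{\left(a{\left(3 \right)} \right)} = \left(4 + 4 \cdot 2 \cdot 3^{2}\right)^{3} = \left(4 + 4 \cdot 2 \cdot 9\right)^{3} = \left(4 + 4 \cdot 18\right)^{3} = \left(4 + 72\right)^{3} = 76^{3} = 438976$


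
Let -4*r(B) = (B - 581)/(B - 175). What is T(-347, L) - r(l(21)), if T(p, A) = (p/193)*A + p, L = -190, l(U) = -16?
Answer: -680103/147452 ≈ -4.6124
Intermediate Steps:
T(p, A) = p + A*p/193 (T(p, A) = (p*(1/193))*A + p = (p/193)*A + p = A*p/193 + p = p + A*p/193)
r(B) = -(-581 + B)/(4*(-175 + B)) (r(B) = -(B - 581)/(4*(B - 175)) = -(-581 + B)/(4*(-175 + B)))
T(-347, L) - r(l(21)) = (1/193)*(-347)*(193 - 190) - (581 - 1*(-16))/(4*(-175 - 16)) = (1/193)*(-347)*3 - (581 + 16)/(4*(-191)) = -1041/193 - (-1)*597/(4*191) = -1041/193 - 1*(-597/764) = -1041/193 + 597/764 = -680103/147452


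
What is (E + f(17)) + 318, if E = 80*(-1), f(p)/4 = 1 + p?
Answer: 310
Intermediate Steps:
f(p) = 4 + 4*p (f(p) = 4*(1 + p) = 4 + 4*p)
E = -80
(E + f(17)) + 318 = (-80 + (4 + 4*17)) + 318 = (-80 + (4 + 68)) + 318 = (-80 + 72) + 318 = -8 + 318 = 310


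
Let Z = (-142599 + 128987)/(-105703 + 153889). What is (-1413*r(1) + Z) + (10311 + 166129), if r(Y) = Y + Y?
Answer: 4182875296/24093 ≈ 1.7361e+5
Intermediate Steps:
r(Y) = 2*Y
Z = -6806/24093 (Z = -13612/48186 = -13612*1/48186 = -6806/24093 ≈ -0.28249)
(-1413*r(1) + Z) + (10311 + 166129) = (-2826 - 6806/24093) + (10311 + 166129) = (-1413*2 - 6806/24093) + 176440 = (-2826 - 6806/24093) + 176440 = -68093624/24093 + 176440 = 4182875296/24093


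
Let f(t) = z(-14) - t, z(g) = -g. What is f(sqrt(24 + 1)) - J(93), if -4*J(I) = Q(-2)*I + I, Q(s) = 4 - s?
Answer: 687/4 ≈ 171.75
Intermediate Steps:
f(t) = 14 - t (f(t) = -1*(-14) - t = 14 - t)
J(I) = -7*I/4 (J(I) = -((4 - 1*(-2))*I + I)/4 = -((4 + 2)*I + I)/4 = -(6*I + I)/4 = -7*I/4)
f(sqrt(24 + 1)) - J(93) = (14 - sqrt(24 + 1)) - (-7)*93/4 = (14 - sqrt(25)) - 1*(-651/4) = (14 - 1*5) + 651/4 = (14 - 5) + 651/4 = 9 + 651/4 = 687/4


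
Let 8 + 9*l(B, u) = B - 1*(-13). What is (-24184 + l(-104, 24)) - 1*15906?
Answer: -40101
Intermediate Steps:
l(B, u) = 5/9 + B/9 (l(B, u) = -8/9 + (B - 1*(-13))/9 = -8/9 + (B + 13)/9 = -8/9 + (13 + B)/9 = -8/9 + (13/9 + B/9) = 5/9 + B/9)
(-24184 + l(-104, 24)) - 1*15906 = (-24184 + (5/9 + (⅑)*(-104))) - 1*15906 = (-24184 + (5/9 - 104/9)) - 15906 = (-24184 - 11) - 15906 = -24195 - 15906 = -40101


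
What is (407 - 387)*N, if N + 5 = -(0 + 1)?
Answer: -120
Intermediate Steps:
N = -6 (N = -5 - (0 + 1) = -5 - 1*1 = -5 - 1 = -6)
(407 - 387)*N = (407 - 387)*(-6) = 20*(-6) = -120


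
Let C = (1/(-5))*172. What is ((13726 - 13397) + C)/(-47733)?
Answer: -491/79555 ≈ -0.0061718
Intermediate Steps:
C = -172/5 (C = (1*(-⅕))*172 = -⅕*172 = -172/5 ≈ -34.400)
((13726 - 13397) + C)/(-47733) = ((13726 - 13397) - 172/5)/(-47733) = (329 - 172/5)*(-1/47733) = (1473/5)*(-1/47733) = -491/79555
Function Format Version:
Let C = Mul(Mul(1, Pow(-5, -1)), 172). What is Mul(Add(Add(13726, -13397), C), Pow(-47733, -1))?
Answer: Rational(-491, 79555) ≈ -0.0061718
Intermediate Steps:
C = Rational(-172, 5) (C = Mul(Mul(1, Rational(-1, 5)), 172) = Mul(Rational(-1, 5), 172) = Rational(-172, 5) ≈ -34.400)
Mul(Add(Add(13726, -13397), C), Pow(-47733, -1)) = Mul(Add(Add(13726, -13397), Rational(-172, 5)), Pow(-47733, -1)) = Mul(Add(329, Rational(-172, 5)), Rational(-1, 47733)) = Mul(Rational(1473, 5), Rational(-1, 47733)) = Rational(-491, 79555)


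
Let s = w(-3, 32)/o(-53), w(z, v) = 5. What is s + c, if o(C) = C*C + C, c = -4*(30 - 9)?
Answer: -231499/2756 ≈ -83.998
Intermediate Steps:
c = -84 (c = -4*21 = -84)
o(C) = C + C**2 (o(C) = C**2 + C = C + C**2)
s = 5/2756 (s = 5/((-53*(1 - 53))) = 5/((-53*(-52))) = 5/2756 ≈ 0.0018142)
s + c = 5/2756 - 84 = -231499/2756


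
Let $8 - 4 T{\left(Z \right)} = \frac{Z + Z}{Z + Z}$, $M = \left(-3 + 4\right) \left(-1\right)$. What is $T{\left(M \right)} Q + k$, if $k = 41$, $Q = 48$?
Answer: $125$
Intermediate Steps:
$M = -1$ ($M = 1 \left(-1\right) = -1$)
$T{\left(Z \right)} = \frac{7}{4}$ ($T{\left(Z \right)} = 2 - \frac{\left(Z + Z\right) \frac{1}{Z + Z}}{4} = 2 - \frac{2 Z \frac{1}{2 Z}}{4} = 2 - \frac{1}{4} = \frac{7}{4}$)
$T{\left(M \right)} Q + k = \frac{7}{4} \cdot 48 + 41 = 84 + 41 = 125$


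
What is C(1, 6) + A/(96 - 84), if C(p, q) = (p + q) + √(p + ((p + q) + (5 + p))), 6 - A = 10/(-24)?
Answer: 1085/144 + √14 ≈ 11.276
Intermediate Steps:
A = 77/12 (A = 6 - 10/(-24) = 6 - 10*(-1)/24 = 6 - 1*(-5/12) = 6 + 5/12 = 77/12 ≈ 6.4167)
C(p, q) = p + q + √(5 + q + 3*p) (C(p, q) = (p + q) + √(p + (5 + q + 2*p)) = (p + q) + √(5 + q + 3*p) = p + q + √(5 + q + 3*p))
C(1, 6) + A/(96 - 84) = (1 + 6 + √(5 + 6 + 3*1)) + 77/(12*(96 - 84)) = (1 + 6 + √(5 + 6 + 3)) + (77/12)/12 = (1 + 6 + √14) + (77/12)*(1/12) = (7 + √14) + 77/144 = 1085/144 + √14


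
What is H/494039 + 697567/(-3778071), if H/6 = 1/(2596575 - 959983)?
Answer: -282005507024821235/1527361282820997624 ≈ -0.18464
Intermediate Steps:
H = 3/818296 (H = 6/(2596575 - 959983) = 6/1636592 = 6*(1/1636592) = 3/818296 ≈ 3.6662e-6)
H/494039 + 697567/(-3778071) = (3/818296)/494039 + 697567/(-3778071) = (3/818296)*(1/494039) + 697567*(-1/3778071) = 3/404270137544 - 697567/3778071 = -282005507024821235/1527361282820997624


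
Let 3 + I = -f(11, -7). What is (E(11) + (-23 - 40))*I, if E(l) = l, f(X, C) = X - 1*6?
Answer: 416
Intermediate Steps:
f(X, C) = -6 + X (f(X, C) = X - 6 = -6 + X)
I = -8 (I = -3 - (-6 + 11) = -3 - 1*5 = -3 - 5 = -8)
(E(11) + (-23 - 40))*I = (11 + (-23 - 40))*(-8) = (11 - 63)*(-8) = -52*(-8) = 416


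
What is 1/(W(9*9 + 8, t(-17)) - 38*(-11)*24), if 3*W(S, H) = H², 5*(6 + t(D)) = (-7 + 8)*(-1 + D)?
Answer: 25/251568 ≈ 9.9377e-5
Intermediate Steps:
t(D) = -31/5 + D/5 (t(D) = -6 + ((-7 + 8)*(-1 + D))/5 = -6 + (1*(-1 + D))/5 = -6 + (-1 + D)/5 = -6 + (-⅕ + D/5) = -31/5 + D/5)
W(S, H) = H²/3
1/(W(9*9 + 8, t(-17)) - 38*(-11)*24) = 1/((-31/5 + (⅕)*(-17))²/3 - 38*(-11)*24) = 1/((-31/5 - 17/5)²/3 + 418*24) = 1/((-48/5)²/3 + 10032) = 1/((⅓)*(2304/25) + 10032) = 1/(768/25 + 10032) = 1/(251568/25) = 25/251568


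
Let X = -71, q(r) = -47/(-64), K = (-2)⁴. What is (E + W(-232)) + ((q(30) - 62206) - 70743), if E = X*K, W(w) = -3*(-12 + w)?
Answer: -8534545/64 ≈ -1.3335e+5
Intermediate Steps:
K = 16
q(r) = 47/64 (q(r) = -47*(-1/64) = 47/64)
W(w) = 36 - 3*w
E = -1136 (E = -71*16 = -1136)
(E + W(-232)) + ((q(30) - 62206) - 70743) = (-1136 + (36 - 3*(-232))) + ((47/64 - 62206) - 70743) = (-1136 + (36 + 696)) + (-3981137/64 - 70743) = (-1136 + 732) - 8508689/64 = -404 - 8508689/64 = -8534545/64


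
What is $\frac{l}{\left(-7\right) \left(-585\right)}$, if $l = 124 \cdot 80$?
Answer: $\frac{1984}{819} \approx 2.4225$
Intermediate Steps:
$l = 9920$
$\frac{l}{\left(-7\right) \left(-585\right)} = \frac{9920}{\left(-7\right) \left(-585\right)} = \frac{9920}{4095} = 9920 \cdot \frac{1}{4095} = \frac{1984}{819}$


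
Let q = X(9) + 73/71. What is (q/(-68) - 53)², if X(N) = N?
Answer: 4115094201/1456849 ≈ 2824.7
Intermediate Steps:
q = 712/71 (q = 9 + 73/71 = 712/71 ≈ 10.028)
(q/(-68) - 53)² = ((712/71)/(-68) - 53)² = ((712/71)*(-1/68) - 53)² = (-178/1207 - 53)² = (-64149/1207)² = 4115094201/1456849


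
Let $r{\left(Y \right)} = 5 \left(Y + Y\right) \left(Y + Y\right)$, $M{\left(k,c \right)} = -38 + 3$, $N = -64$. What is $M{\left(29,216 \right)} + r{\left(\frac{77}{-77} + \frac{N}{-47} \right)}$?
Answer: $- \frac{71535}{2209} \approx -32.383$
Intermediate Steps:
$M{\left(k,c \right)} = -35$
$r{\left(Y \right)} = 20 Y^{2}$ ($r{\left(Y \right)} = 5 \cdot 2 Y 2 Y = 5 \cdot 4 Y^{2} = 20 Y^{2}$)
$M{\left(29,216 \right)} + r{\left(\frac{77}{-77} + \frac{N}{-47} \right)} = -35 + 20 \left(\frac{77}{-77} - \frac{64}{-47}\right)^{2} = -35 + 20 \left(77 \left(- \frac{1}{77}\right) - - \frac{64}{47}\right)^{2} = -35 + 20 \left(-1 + \frac{64}{47}\right)^{2} = -35 + 20 \left(\frac{17}{47}\right)^{2} = -35 + 20 \cdot \frac{289}{2209} = -35 + \frac{5780}{2209} = - \frac{71535}{2209}$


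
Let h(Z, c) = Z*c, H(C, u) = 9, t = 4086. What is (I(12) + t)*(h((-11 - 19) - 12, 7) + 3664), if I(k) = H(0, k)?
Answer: 13800150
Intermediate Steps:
I(k) = 9
(I(12) + t)*(h((-11 - 19) - 12, 7) + 3664) = (9 + 4086)*(((-11 - 19) - 12)*7 + 3664) = 4095*((-30 - 12)*7 + 3664) = 4095*(-42*7 + 3664) = 4095*(-294 + 3664) = 4095*3370 = 13800150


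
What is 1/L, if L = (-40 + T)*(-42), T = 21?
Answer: 1/798 ≈ 0.0012531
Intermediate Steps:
L = 798 (L = (-40 + 21)*(-42) = -19*(-42) = 798)
1/L = 1/798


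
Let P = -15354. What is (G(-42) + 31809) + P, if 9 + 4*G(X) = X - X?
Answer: 65811/4 ≈ 16453.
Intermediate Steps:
G(X) = -9/4 (G(X) = -9/4 + (X - X)/4 = -9/4 + (¼)*0 = -9/4 + 0 = -9/4)
(G(-42) + 31809) + P = (-9/4 + 31809) - 15354 = 127227/4 - 15354 = 65811/4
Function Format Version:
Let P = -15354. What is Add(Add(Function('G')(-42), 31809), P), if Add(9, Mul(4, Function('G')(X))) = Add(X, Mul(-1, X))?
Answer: Rational(65811, 4) ≈ 16453.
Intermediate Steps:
Function('G')(X) = Rational(-9, 4) (Function('G')(X) = Add(Rational(-9, 4), Mul(Rational(1, 4), Add(X, Mul(-1, X)))) = Add(Rational(-9, 4), Mul(Rational(1, 4), 0)) = Add(Rational(-9, 4), 0) = Rational(-9, 4))
Add(Add(Function('G')(-42), 31809), P) = Add(Add(Rational(-9, 4), 31809), -15354) = Add(Rational(127227, 4), -15354) = Rational(65811, 4)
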